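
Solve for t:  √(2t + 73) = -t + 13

Square both sides: 2t + 73 = (-t + 13)².
Expand and rearrange: t² - 28t + 96 = 0.
Solving gives t = 24 or t = 4.
Check each candidate in the original equation:
  t = 24: √(121) = 11, while -t + 13 = -11 — extraneous.
  t = 4: √(81) = 9, while -t + 13 = 9 — valid.

t = 4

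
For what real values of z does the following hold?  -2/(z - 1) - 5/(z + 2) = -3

z = -0.7863 or z = 2.1196

Multiply both sides by (z - 1)(z + 2):
-2(z + 2) - 5(z - 1) = -3(z - 1)(z + 2).
Expand and collect terms: -3z² + 4z + 5 = 0.
By the quadratic formula, z = (-4 ± √76) / -6, so z ≈ -0.7863 or z ≈ 2.1196.
Neither value makes a denominator zero (z ≠ 1, z ≠ -2), so both are valid.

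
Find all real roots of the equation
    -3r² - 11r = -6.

r = -4.1487 or r = 0.4821

Rearrange to standard form: -3r² - 11r + 6 = 0.
Discriminant: (-11)² − 4·(-3)·6 = 193.
Quadratic formula: r = (11 ± √193) / (-6).
So r = -√(193)/6 - 11/6 ≈ -4.1487 or r = -11/6 + √(193)/6 ≈ 0.4821.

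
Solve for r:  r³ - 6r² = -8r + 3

r = 0.6972 or r = 1 or r = 4.3028

Rearrange: r³ - 6r² + 8r - 3 = 0.
Possible rational roots are divisors of -3. Testing r = 1 gives 0, so (r - 1) is a factor.
Divide: r³ - 6r² + 8r - 3 = (r - 1)(r² - 5r + 3).
Apply the quadratic formula to r² - 5r + 3 = 0: r = (5 ± √13)/2, i.e. r ≈ 4.3028 or r ≈ 0.6972.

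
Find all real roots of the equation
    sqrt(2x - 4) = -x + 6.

Square both sides: 2x - 4 = (-x + 6)^2.
Expand and rearrange: x^2 - 14x + 40 = 0.
Solving gives x = 10 or x = 4.
Check each candidate in the original equation:
  x = 10: sqrt(16) = 4, while -x + 6 = -4 — extraneous.
  x = 4: sqrt(4) = 2, while -x + 6 = 2 — valid.

x = 4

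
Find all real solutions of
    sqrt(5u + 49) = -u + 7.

Square both sides: 5u + 49 = (-u + 7)^2.
Expand and rearrange: u^2 - 19u = 0.
Solving gives u = 19 or u = 0.
Check each candidate in the original equation:
  u = 19: sqrt(144) = 12, while -u + 7 = -12 — extraneous.
  u = 0: sqrt(49) = 7, while -u + 7 = 7 — valid.

u = 0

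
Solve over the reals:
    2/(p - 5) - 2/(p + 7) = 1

p = -8.746 or p = 6.746

Multiply both sides by (p - 5)(p + 7):
2(p + 7) - 2(p - 5) = (p - 5)(p + 7).
Expand and collect terms: p² + 2p - 59 = 0.
By the quadratic formula, p = (-2 ± √240) / 2, so p ≈ 6.746 or p ≈ -8.746.
Neither value makes a denominator zero (p ≠ 5, p ≠ -7), so both are valid.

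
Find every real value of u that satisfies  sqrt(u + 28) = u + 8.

u = -3

Square both sides: u + 28 = (u + 8)^2.
Expand and rearrange: u^2 + 15u + 36 = 0.
Solving gives u = -3 or u = -12.
Check each candidate in the original equation:
  u = -3: sqrt(25) = 5, while u + 8 = 5 — valid.
  u = -12: sqrt(16) = 4, while u + 8 = -4 — extraneous.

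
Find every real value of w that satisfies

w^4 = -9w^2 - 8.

Let u = w^2. The equation becomes u^2 + 9u + 8 = 0.
Factor: (u + 8)(u + 1) = 0, so u = -8 or u = -1.
w^2 = -8 < 0 has no real solution.
w^2 = -1 < 0 has no real solution.

No real solutions.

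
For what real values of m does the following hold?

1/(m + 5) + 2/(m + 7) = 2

m = -6.2808 or m = -4.2192

Multiply both sides by (m + 5)(m + 7):
(m + 7) + 2(m + 5) = 2(m + 5)(m + 7).
Expand and collect terms: 2m² + 21m + 53 = 0.
By the quadratic formula, m = (-21 ± √17) / 4, so m ≈ -4.2192 or m ≈ -6.2808.
Neither value makes a denominator zero (m ≠ -5, m ≠ -7), so both are valid.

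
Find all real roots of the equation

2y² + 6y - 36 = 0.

Factor: 2(y - 3)(y + 6) = 0.
So y = 3 or y = -6.

y = -6 or y = 3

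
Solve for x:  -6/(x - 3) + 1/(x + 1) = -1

x = -1.4244 or x = 8.4244

Multiply both sides by (x - 3)(x + 1):
-6(x + 1) + (x - 3) = -(x - 3)(x + 1).
Expand and collect terms: -x^2 + 7x + 12 = 0.
By the quadratic formula, x = (-7 +/- sqrt(97)) / -2, so x ~= -1.4244 or x ~= 8.4244.
Neither value makes a denominator zero (x != 3, x != -1), so both are valid.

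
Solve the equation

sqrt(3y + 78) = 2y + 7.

Square both sides: 3y + 78 = (2y + 7)^2.
Expand and rearrange: 4y^2 + 25y - 29 = 0.
Solving gives y = 1 or y = -7.25.
Check each candidate in the original equation:
  y = 1: sqrt(81) = 9, while 2y + 7 = 9 — valid.
  y = -7.25: sqrt(56.25) = 7.5, while 2y + 7 = -7.5 — extraneous.

y = 1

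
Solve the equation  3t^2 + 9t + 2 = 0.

Discriminant: (9)^2 - 4*3*2 = 57.
Quadratic formula: t = (-9 +/- sqrt(57)) / 6.
So t = -3/2 + sqrt(57)/6 ~= -0.2417 or t = -3/2 - sqrt(57)/6 ~= -2.7583.

t = -2.7583 or t = -0.2417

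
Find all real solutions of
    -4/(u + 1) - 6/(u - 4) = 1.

u = -8.6235 or u = 1.6235

Multiply both sides by (u + 1)(u - 4):
-4(u - 4) - 6(u + 1) = (u + 1)(u - 4).
Expand and collect terms: u² + 7u - 14 = 0.
By the quadratic formula, u = (-7 ± √105) / 2, so u ≈ 1.6235 or u ≈ -8.6235.
Neither value makes a denominator zero (u ≠ -1, u ≠ 4), so both are valid.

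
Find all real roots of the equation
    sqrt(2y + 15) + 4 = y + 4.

Isolate the radical: sqrt(2y + 15) = y.
Square both sides: 2y + 15 = (y)^2.
Expand and rearrange: y^2 - 2y - 15 = 0.
Solving gives y = 5 or y = -3.
Check each candidate in the original equation:
  y = 5: sqrt(25) = 5, while y = 5 — valid.
  y = -3: sqrt(9) = 3, while y = -3 — extraneous.

y = 5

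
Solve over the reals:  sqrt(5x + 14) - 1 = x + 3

Isolate the radical: sqrt(5x + 14) = x + 4.
Square both sides: 5x + 14 = (x + 4)^2.
Expand and rearrange: x^2 + 3x + 2 = 0.
Solving gives x = -1 or x = -2.
Check each candidate in the original equation:
  x = -1: sqrt(9) = 3, while x + 4 = 3 — valid.
  x = -2: sqrt(4) = 2, while x + 4 = 2 — valid.

x = -2 or x = -1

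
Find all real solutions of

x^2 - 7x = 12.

x = -1.4244 or x = 8.4244

Rearrange to standard form: x^2 - 7x - 12 = 0.
Discriminant: (-7)^2 - 4*1*(-12) = 97.
Quadratic formula: x = (7 +/- sqrt(97)) / 2.
So x = 7/2 + sqrt(97)/2 ~= 8.4244 or x = 7/2 - sqrt(97)/2 ~= -1.4244.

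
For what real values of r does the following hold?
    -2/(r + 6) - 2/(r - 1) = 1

Multiply both sides by (r + 6)(r - 1):
-2(r - 1) - 2(r + 6) = (r + 6)(r - 1).
Expand and collect terms: r² + 9r + 4 = 0.
By the quadratic formula, r = (-9 ± √65) / 2, so r ≈ -0.4689 or r ≈ -8.5311.
Neither value makes a denominator zero (r ≠ -6, r ≠ 1), so both are valid.

r = -8.5311 or r = -0.4689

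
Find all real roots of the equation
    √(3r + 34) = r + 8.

Square both sides: 3r + 34 = (r + 8)².
Expand and rearrange: r² + 13r + 30 = 0.
Solving gives r = -3 or r = -10.
Check each candidate in the original equation:
  r = -3: √(25) = 5, while r + 8 = 5 — valid.
  r = -10: √(4) = 2, while r + 8 = -2 — extraneous.

r = -3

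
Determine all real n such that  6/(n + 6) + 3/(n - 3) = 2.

Multiply both sides by (n + 6)(n - 3):
6(n - 3) + 3(n + 6) = 2(n + 6)(n - 3).
Expand and collect terms: 2n^2 - 3n - 36 = 0.
By the quadratic formula, n = (3 +/- sqrt(297)) / 4, so n ~= 5.0584 or n ~= -3.5584.
Neither value makes a denominator zero (n != -6, n != 3), so both are valid.

n = -3.5584 or n = 5.0584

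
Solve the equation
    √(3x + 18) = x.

Square both sides: 3x + 18 = (x)².
Expand and rearrange: x² - 3x - 18 = 0.
Solving gives x = 6 or x = -3.
Check each candidate in the original equation:
  x = 6: √(36) = 6, while x = 6 — valid.
  x = -3: √(9) = 3, while x = -3 — extraneous.

x = 6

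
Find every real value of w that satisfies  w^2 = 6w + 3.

Rearrange to standard form: w^2 - 6w - 3 = 0.
Discriminant: (-6)^2 - 4*1*(-3) = 48.
Quadratic formula: w = (6 +/- sqrt(48)) / 2.
So w = 3 + 2*sqrt(3) ~= 6.4641 or w = 3 - 2*sqrt(3) ~= -0.4641.

w = -0.4641 or w = 6.4641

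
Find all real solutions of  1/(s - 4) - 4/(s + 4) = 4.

Multiply both sides by (s - 4)(s + 4):
(s + 4) - 4(s - 4) = 4(s - 4)(s + 4).
Expand and collect terms: 4s^2 + 3s - 84 = 0.
By the quadratic formula, s = (-3 +/- sqrt(1353)) / 8, so s ~= 4.2229 or s ~= -4.9729.
Neither value makes a denominator zero (s != 4, s != -4), so both are valid.

s = -4.9729 or s = 4.2229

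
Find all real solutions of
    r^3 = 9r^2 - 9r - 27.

r = -1.2426 or r = 3 or r = 7.2426

Rearrange: r^3 - 9r^2 + 9r + 27 = 0.
Possible rational roots are divisors of 27. Testing r = 3 gives 0, so (r - 3) is a factor.
Divide: r^3 - 9r^2 + 9r + 27 = (r - 3)(r^2 - 6r - 9).
Apply the quadratic formula to r^2 - 6r - 9 = 0: r = (6 +/- sqrt(72))/2, i.e. r ~= 7.2426 or r ~= -1.2426.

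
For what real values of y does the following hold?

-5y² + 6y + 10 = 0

Discriminant: (6)² − 4·(-5)·10 = 236.
Quadratic formula: y = (-6 ± √236) / (-10).
So y = 3/5 - √(59)/5 ≈ -0.9362 or y = 3/5 + √(59)/5 ≈ 2.1362.

y = -0.9362 or y = 2.1362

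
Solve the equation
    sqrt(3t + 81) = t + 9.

t = 0

Square both sides: 3t + 81 = (t + 9)^2.
Expand and rearrange: t^2 + 15t = 0.
Solving gives t = 0 or t = -15.
Check each candidate in the original equation:
  t = 0: sqrt(81) = 9, while t + 9 = 9 — valid.
  t = -15: sqrt(36) = 6, while t + 9 = -6 — extraneous.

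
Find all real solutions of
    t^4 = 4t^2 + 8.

Let u = t^2. The equation becomes u^2 - 4u - 8 = 0.
By the quadratic formula, u = 2 + 2*sqrt(3) or u = 2 - 2*sqrt(3).
t^2 = 2 + 2*sqrt(3) gives t = +/-sqrt(2 + 2*sqrt(3)) ~= +/-2.3375.
t^2 = 2 - 2*sqrt(3) < 0 has no real solution.

t = -2.3375 or t = 2.3375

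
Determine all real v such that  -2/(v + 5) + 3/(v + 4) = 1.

Multiply both sides by (v + 5)(v + 4):
-2(v + 4) + 3(v + 5) = (v + 5)(v + 4).
Expand and collect terms: v^2 + 8v + 13 = 0.
By the quadratic formula, v = (-8 +/- sqrt(12)) / 2, so v ~= -2.2679 or v ~= -5.7321.
Neither value makes a denominator zero (v != -5, v != -4), so both are valid.

v = -5.7321 or v = -2.2679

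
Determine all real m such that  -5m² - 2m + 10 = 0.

m = -1.6283 or m = 1.2283

Discriminant: (-2)² − 4·(-5)·10 = 204.
Quadratic formula: m = (2 ± √204) / (-10).
So m = -√(51)/5 - 1/5 ≈ -1.6283 or m = -1/5 + √(51)/5 ≈ 1.2283.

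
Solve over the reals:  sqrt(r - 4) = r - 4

Square both sides: r - 4 = (r - 4)^2.
Expand and rearrange: r^2 - 9r + 20 = 0.
Solving gives r = 5 or r = 4.
Check each candidate in the original equation:
  r = 5: sqrt(1) = 1, while r - 4 = 1 — valid.
  r = 4: sqrt(0) = 0, while r - 4 = 0 — valid.

r = 4 or r = 5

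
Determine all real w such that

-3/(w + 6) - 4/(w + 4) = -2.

w = -5.386 or w = -1.114

Multiply both sides by (w + 6)(w + 4):
-3(w + 4) - 4(w + 6) = -2(w + 6)(w + 4).
Expand and collect terms: -2w^2 - 13w - 12 = 0.
By the quadratic formula, w = (13 +/- sqrt(73)) / -4, so w ~= -5.386 or w ~= -1.114.
Neither value makes a denominator zero (w != -6, w != -4), so both are valid.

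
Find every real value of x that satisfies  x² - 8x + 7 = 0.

x = 1 or x = 7

Factor: (x - 1)(x - 7) = 0.
So x = 1 or x = 7.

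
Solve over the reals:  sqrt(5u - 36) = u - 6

Square both sides: 5u - 36 = (u - 6)^2.
Expand and rearrange: u^2 - 17u + 72 = 0.
Solving gives u = 9 or u = 8.
Check each candidate in the original equation:
  u = 9: sqrt(9) = 3, while u - 6 = 3 — valid.
  u = 8: sqrt(4) = 2, while u - 6 = 2 — valid.

u = 8 or u = 9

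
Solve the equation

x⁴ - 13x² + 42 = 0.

Let u = x². The equation becomes u² - 13u + 42 = 0.
Factor: (u - 6)(u - 7) = 0, so u = 6 or u = 7.
x² = 6 gives x = ±√(6) ≈ ±2.4495.
x² = 7 gives x = ±√(7) ≈ ±2.6458.

x = -2.6458 or x = -2.4495 or x = 2.4495 or x = 2.6458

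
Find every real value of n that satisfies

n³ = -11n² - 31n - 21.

Rearrange: n³ + 11n² + 31n + 21 = 0.
Possible rational roots are divisors of 21. Testing n = -3 gives 0, so (n + 3) is a factor.
Divide: n³ + 11n² + 31n + 21 = (n + 3)(n² + 8n + 7).
Factor the quadratic: n = -1 or n = -7.

n = -7 or n = -3 or n = -1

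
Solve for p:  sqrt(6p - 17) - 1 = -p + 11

Isolate the radical: sqrt(6p - 17) = -p + 12.
Square both sides: 6p - 17 = (-p + 12)^2.
Expand and rearrange: p^2 - 30p + 161 = 0.
Solving gives p = 23 or p = 7.
Check each candidate in the original equation:
  p = 23: sqrt(121) = 11, while -p + 12 = -11 — extraneous.
  p = 7: sqrt(25) = 5, while -p + 12 = 5 — valid.

p = 7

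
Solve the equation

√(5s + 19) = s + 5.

Square both sides: 5s + 19 = (s + 5)².
Expand and rearrange: s² + 5s + 6 = 0.
Solving gives s = -2 or s = -3.
Check each candidate in the original equation:
  s = -2: √(9) = 3, while s + 5 = 3 — valid.
  s = -3: √(4) = 2, while s + 5 = 2 — valid.

s = -3 or s = -2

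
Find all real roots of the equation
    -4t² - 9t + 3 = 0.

t = -2.5447 or t = 0.2947

Discriminant: (-9)² − 4·(-4)·3 = 129.
Quadratic formula: t = (9 ± √129) / (-8).
So t = -√(129)/8 - 9/8 ≈ -2.5447 or t = -9/8 + √(129)/8 ≈ 0.2947.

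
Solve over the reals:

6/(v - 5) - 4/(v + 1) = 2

v = -2.4244 or v = 7.4244

Multiply both sides by (v - 5)(v + 1):
6(v + 1) - 4(v - 5) = 2(v - 5)(v + 1).
Expand and collect terms: 2v^2 - 10v - 36 = 0.
By the quadratic formula, v = (10 +/- sqrt(388)) / 4, so v ~= 7.4244 or v ~= -2.4244.
Neither value makes a denominator zero (v != 5, v != -1), so both are valid.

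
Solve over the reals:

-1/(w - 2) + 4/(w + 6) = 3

Multiply both sides by (w - 2)(w + 6):
-(w + 6) + 4(w - 2) = 3(w - 2)(w + 6).
Expand and collect terms: 3w^2 + 9w - 22 = 0.
By the quadratic formula, w = (-9 +/- sqrt(345)) / 6, so w ~= 1.5957 or w ~= -4.5957.
Neither value makes a denominator zero (w != 2, w != -6), so both are valid.

w = -4.5957 or w = 1.5957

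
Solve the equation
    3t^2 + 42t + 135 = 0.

Factor: 3(t + 9)(t + 5) = 0.
So t = -9 or t = -5.

t = -9 or t = -5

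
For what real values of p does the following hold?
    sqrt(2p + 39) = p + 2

Square both sides: 2p + 39 = (p + 2)^2.
Expand and rearrange: p^2 + 2p - 35 = 0.
Solving gives p = 5 or p = -7.
Check each candidate in the original equation:
  p = 5: sqrt(49) = 7, while p + 2 = 7 — valid.
  p = -7: sqrt(25) = 5, while p + 2 = -5 — extraneous.

p = 5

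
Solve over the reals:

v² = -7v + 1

v = -7.1401 or v = 0.1401

Rearrange to standard form: v² + 7v - 1 = 0.
Discriminant: (7)² − 4·1·(-1) = 53.
Quadratic formula: v = (-7 ± √53) / 2.
So v = -7/2 + √(53)/2 ≈ 0.1401 or v = -√(53)/2 - 7/2 ≈ -7.1401.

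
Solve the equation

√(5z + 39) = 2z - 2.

Square both sides: 5z + 39 = (2z - 2)².
Expand and rearrange: 4z² - 13z - 35 = 0.
Solving gives z = 5 or z = -1.75.
Check each candidate in the original equation:
  z = 5: √(64) = 8, while 2z - 2 = 8 — valid.
  z = -1.75: √(30.25) = 5.5, while 2z - 2 = -5.5 — extraneous.

z = 5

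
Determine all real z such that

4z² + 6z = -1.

z = -1.309 or z = -0.191

Rearrange to standard form: 4z² + 6z + 1 = 0.
Discriminant: (6)² − 4·4·1 = 20.
Quadratic formula: z = (-6 ± √20) / 8.
So z = -3/4 + √(5)/4 ≈ -0.191 or z = -3/4 - √(5)/4 ≈ -1.309.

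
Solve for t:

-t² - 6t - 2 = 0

Discriminant: (-6)² − 4·(-1)·(-2) = 28.
Quadratic formula: t = (6 ± √28) / (-2).
So t = -3 - √(7) ≈ -5.6458 or t = -3 + √(7) ≈ -0.3542.

t = -5.6458 or t = -0.3542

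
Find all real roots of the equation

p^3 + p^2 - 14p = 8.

Rearrange: p^3 + p^2 - 14p - 8 = 0.
Possible rational roots are divisors of -8. Testing p = -4 gives 0, so (p + 4) is a factor.
Divide: p^3 + p^2 - 14p - 8 = (p + 4)(p^2 - 3p - 2).
Apply the quadratic formula to p^2 - 3p - 2 = 0: p = (3 +/- sqrt(17))/2, i.e. p ~= 3.5616 or p ~= -0.5616.

p = -4 or p = -0.5616 or p = 3.5616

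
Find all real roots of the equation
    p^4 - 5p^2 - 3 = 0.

Let u = p^2. The equation becomes u^2 - 5u - 3 = 0.
By the quadratic formula, u = 5/2 + sqrt(37)/2 or u = 5/2 - sqrt(37)/2.
p^2 = 5/2 + sqrt(37)/2 gives p = +/-sqrt(5/2 + sqrt(37)/2) ~= +/-2.354.
p^2 = 5/2 - sqrt(37)/2 < 0 has no real solution.

p = -2.354 or p = 2.354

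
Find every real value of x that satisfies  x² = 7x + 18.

x = -2 or x = 9

Bring every term to one side: x² - 7x - 18 = 0.
Factor: (x + 2)(x - 9) = 0.
So x = -2 or x = 9.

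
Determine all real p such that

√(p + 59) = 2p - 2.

Square both sides: p + 59 = (2p - 2)².
Expand and rearrange: 4p² - 9p - 55 = 0.
Solving gives p = 5 or p = -2.75.
Check each candidate in the original equation:
  p = 5: √(64) = 8, while 2p - 2 = 8 — valid.
  p = -2.75: √(56.25) = 7.5, while 2p - 2 = -7.5 — extraneous.

p = 5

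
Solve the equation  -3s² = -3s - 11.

s = -1.4791 or s = 2.4791

Rearrange to standard form: -3s² + 3s + 11 = 0.
Discriminant: (3)² − 4·(-3)·11 = 141.
Quadratic formula: s = (-3 ± √141) / (-6).
So s = 1/2 - √(141)/6 ≈ -1.4791 or s = 1/2 + √(141)/6 ≈ 2.4791.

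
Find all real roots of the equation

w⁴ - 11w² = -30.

Let u = w². The equation becomes u² - 11u + 30 = 0.
Factor: (u - 6)(u - 5) = 0, so u = 6 or u = 5.
w² = 6 gives w = ±√(6) ≈ ±2.4495.
w² = 5 gives w = ±√(5) ≈ ±2.2361.

w = -2.4495 or w = -2.2361 or w = 2.2361 or w = 2.4495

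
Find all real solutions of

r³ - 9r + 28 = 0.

Possible rational roots are divisors of 28. Testing r = -4 gives 0, so (r + 4) is a factor.
Divide: r³ - 9r + 28 = (r + 4)(r² - 4r + 7).
The quadratic r² - 4r + 7 has discriminant -12 < 0, so no further real roots.

r = -4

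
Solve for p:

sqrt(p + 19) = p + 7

p = -3

Square both sides: p + 19 = (p + 7)^2.
Expand and rearrange: p^2 + 13p + 30 = 0.
Solving gives p = -3 or p = -10.
Check each candidate in the original equation:
  p = -3: sqrt(16) = 4, while p + 7 = 4 — valid.
  p = -10: sqrt(9) = 3, while p + 7 = -3 — extraneous.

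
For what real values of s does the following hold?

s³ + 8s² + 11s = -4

s = -6.3723 or s = -1 or s = -0.6277

Rearrange: s³ + 8s² + 11s + 4 = 0.
Possible rational roots are divisors of 4. Testing s = -1 gives 0, so (s + 1) is a factor.
Divide: s³ + 8s² + 11s + 4 = (s + 1)(s² + 7s + 4).
Apply the quadratic formula to s² + 7s + 4 = 0: s = (-7 ± √33)/2, i.e. s ≈ -0.6277 or s ≈ -6.3723.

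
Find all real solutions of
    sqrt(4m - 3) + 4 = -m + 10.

m = 3

Isolate the radical: sqrt(4m - 3) = -m + 6.
Square both sides: 4m - 3 = (-m + 6)^2.
Expand and rearrange: m^2 - 16m + 39 = 0.
Solving gives m = 13 or m = 3.
Check each candidate in the original equation:
  m = 13: sqrt(49) = 7, while -m + 6 = -7 — extraneous.
  m = 3: sqrt(9) = 3, while -m + 6 = 3 — valid.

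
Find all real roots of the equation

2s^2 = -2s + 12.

Bring every term to one side: 2s^2 + 2s - 12 = 0.
Factor: 2(s + 3)(s - 2) = 0.
So s = -3 or s = 2.

s = -3 or s = 2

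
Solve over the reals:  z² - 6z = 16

Bring every term to one side: z² - 6z - 16 = 0.
Factor: (z + 2)(z - 8) = 0.
So z = -2 or z = 8.

z = -2 or z = 8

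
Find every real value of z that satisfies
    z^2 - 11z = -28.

Bring every term to one side: z^2 - 11z + 28 = 0.
Factor: (z - 4)(z - 7) = 0.
So z = 4 or z = 7.

z = 4 or z = 7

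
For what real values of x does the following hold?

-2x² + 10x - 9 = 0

Discriminant: (10)² − 4·(-2)·(-9) = 28.
Quadratic formula: x = (-10 ± √28) / (-4).
So x = 5/2 - √(7)/2 ≈ 1.1771 or x = √(7)/2 + 5/2 ≈ 3.8229.

x = 1.1771 or x = 3.8229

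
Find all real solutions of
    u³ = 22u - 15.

Rearrange: u³ - 22u + 15 = 0.
Possible rational roots are divisors of 15. Testing u = -5 gives 0, so (u + 5) is a factor.
Divide: u³ - 22u + 15 = (u + 5)(u² - 5u + 3).
Apply the quadratic formula to u² - 5u + 3 = 0: u = (5 ± √13)/2, i.e. u ≈ 4.3028 or u ≈ 0.6972.

u = -5 or u = 0.6972 or u = 4.3028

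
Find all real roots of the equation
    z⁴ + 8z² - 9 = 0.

Let u = z². The equation becomes u² + 8u - 9 = 0.
Factor: (u - 1)(u + 9) = 0, so u = 1 or u = -9.
z² = 1 gives z = ±1.
z² = -9 < 0 has no real solution.

z = -1 or z = 1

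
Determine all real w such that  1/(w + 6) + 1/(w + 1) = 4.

w = -5.7625 or w = -0.7375

Multiply both sides by (w + 6)(w + 1):
(w + 1) + (w + 6) = 4(w + 6)(w + 1).
Expand and collect terms: 4w^2 + 26w + 17 = 0.
By the quadratic formula, w = (-26 +/- sqrt(404)) / 8, so w ~= -0.7375 or w ~= -5.7625.
Neither value makes a denominator zero (w != -6, w != -1), so both are valid.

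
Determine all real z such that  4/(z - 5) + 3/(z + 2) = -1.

z = -6.5826 or z = 2.5826

Multiply both sides by (z - 5)(z + 2):
4(z + 2) + 3(z - 5) = -(z - 5)(z + 2).
Expand and collect terms: -z² - 4z + 17 = 0.
By the quadratic formula, z = (4 ± √84) / -2, so z ≈ -6.5826 or z ≈ 2.5826.
Neither value makes a denominator zero (z ≠ 5, z ≠ -2), so both are valid.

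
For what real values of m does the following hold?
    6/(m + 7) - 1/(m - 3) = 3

m = -4.912 or m = 2.5787

Multiply both sides by (m + 7)(m - 3):
6(m - 3) - (m + 7) = 3(m + 7)(m - 3).
Expand and collect terms: 3m² + 7m - 38 = 0.
By the quadratic formula, m = (-7 ± √505) / 6, so m ≈ 2.5787 or m ≈ -4.912.
Neither value makes a denominator zero (m ≠ -7, m ≠ 3), so both are valid.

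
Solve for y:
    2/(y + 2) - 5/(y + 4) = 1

y = -7.7016 or y = -1.2984

Multiply both sides by (y + 2)(y + 4):
2(y + 4) - 5(y + 2) = (y + 2)(y + 4).
Expand and collect terms: y² + 9y + 10 = 0.
By the quadratic formula, y = (-9 ± √41) / 2, so y ≈ -1.2984 or y ≈ -7.7016.
Neither value makes a denominator zero (y ≠ -2, y ≠ -4), so both are valid.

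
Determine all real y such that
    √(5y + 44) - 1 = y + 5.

Isolate the radical: √(5y + 44) = y + 6.
Square both sides: 5y + 44 = (y + 6)².
Expand and rearrange: y² + 7y - 8 = 0.
Solving gives y = 1 or y = -8.
Check each candidate in the original equation:
  y = 1: √(49) = 7, while y + 6 = 7 — valid.
  y = -8: √(4) = 2, while y + 6 = -2 — extraneous.

y = 1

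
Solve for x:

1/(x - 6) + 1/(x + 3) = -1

Multiply both sides by (x - 6)(x + 3):
(x + 3) + (x - 6) = -(x - 6)(x + 3).
Expand and collect terms: -x² + x + 21 = 0.
By the quadratic formula, x = (-1 ± √85) / -2, so x ≈ -4.1098 or x ≈ 5.1098.
Neither value makes a denominator zero (x ≠ 6, x ≠ -3), so both are valid.

x = -4.1098 or x = 5.1098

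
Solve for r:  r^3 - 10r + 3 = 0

Possible rational roots are divisors of 3. Testing r = 3 gives 0, so (r - 3) is a factor.
Divide: r^3 - 10r + 3 = (r - 3)(r^2 + 3r - 1).
Apply the quadratic formula to r^2 + 3r - 1 = 0: r = (-3 +/- sqrt(13))/2, i.e. r ~= 0.3028 or r ~= -3.3028.

r = -3.3028 or r = 0.3028 or r = 3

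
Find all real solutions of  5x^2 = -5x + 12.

Rearrange to standard form: 5x^2 + 5x - 12 = 0.
Discriminant: (5)^2 - 4*5*(-12) = 265.
Quadratic formula: x = (-5 +/- sqrt(265)) / 10.
So x = -1/2 + sqrt(265)/10 ~= 1.1279 or x = -sqrt(265)/10 - 1/2 ~= -2.1279.

x = -2.1279 or x = 1.1279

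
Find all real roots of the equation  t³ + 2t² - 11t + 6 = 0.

Possible rational roots are divisors of 6. Testing t = 2 gives 0, so (t - 2) is a factor.
Divide: t³ + 2t² - 11t + 6 = (t - 2)(t² + 4t - 3).
Apply the quadratic formula to t² + 4t - 3 = 0: t = (-4 ± √28)/2, i.e. t ≈ 0.6458 or t ≈ -4.6458.

t = -4.6458 or t = 0.6458 or t = 2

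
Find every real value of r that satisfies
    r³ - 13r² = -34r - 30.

Rearrange: r³ - 13r² + 34r + 30 = 0.
Possible rational roots are divisors of 30. Testing r = 5 gives 0, so (r - 5) is a factor.
Divide: r³ - 13r² + 34r + 30 = (r - 5)(r² - 8r - 6).
Apply the quadratic formula to r² - 8r - 6 = 0: r = (8 ± √88)/2, i.e. r ≈ 8.6904 or r ≈ -0.6904.

r = -0.6904 or r = 5 or r = 8.6904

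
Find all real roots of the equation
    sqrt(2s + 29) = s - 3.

Square both sides: 2s + 29 = (s - 3)^2.
Expand and rearrange: s^2 - 8s - 20 = 0.
Solving gives s = 10 or s = -2.
Check each candidate in the original equation:
  s = 10: sqrt(49) = 7, while s - 3 = 7 — valid.
  s = -2: sqrt(25) = 5, while s - 3 = -5 — extraneous.

s = 10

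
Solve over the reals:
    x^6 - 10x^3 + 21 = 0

x = 1.4422 or x = 1.9129

Let u = x^3. The equation becomes u^2 - 10u + 21 = 0.
Factor: (u - 7)(u - 3) = 0, so u = 7 or u = 3.
x^3 = 7 gives x = (7)^(1/3) ~= 1.9129.
x^3 = 3 gives x = (3)^(1/3) ~= 1.4422.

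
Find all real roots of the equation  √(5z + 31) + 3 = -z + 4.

z = -3

Isolate the radical: √(5z + 31) = -z + 1.
Square both sides: 5z + 31 = (-z + 1)².
Expand and rearrange: z² - 7z - 30 = 0.
Solving gives z = 10 or z = -3.
Check each candidate in the original equation:
  z = 10: √(81) = 9, while -z + 1 = -9 — extraneous.
  z = -3: √(16) = 4, while -z + 1 = 4 — valid.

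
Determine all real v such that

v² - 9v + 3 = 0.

Discriminant: (-9)² − 4·1·3 = 69.
Quadratic formula: v = (9 ± √69) / 2.
So v = √(69)/2 + 9/2 ≈ 8.6533 or v = 9/2 - √(69)/2 ≈ 0.3467.

v = 0.3467 or v = 8.6533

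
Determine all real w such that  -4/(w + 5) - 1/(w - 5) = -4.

w = -4.0269 or w = 5.2769

Multiply both sides by (w + 5)(w - 5):
-4(w - 5) - (w + 5) = -4(w + 5)(w - 5).
Expand and collect terms: -4w^2 + 5w + 85 = 0.
By the quadratic formula, w = (-5 +/- sqrt(1385)) / -8, so w ~= -4.0269 or w ~= 5.2769.
Neither value makes a denominator zero (w != -5, w != 5), so both are valid.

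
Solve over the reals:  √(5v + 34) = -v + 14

Square both sides: 5v + 34 = (-v + 14)².
Expand and rearrange: v² - 33v + 162 = 0.
Solving gives v = 27 or v = 6.
Check each candidate in the original equation:
  v = 27: √(169) = 13, while -v + 14 = -13 — extraneous.
  v = 6: √(64) = 8, while -v + 14 = 8 — valid.

v = 6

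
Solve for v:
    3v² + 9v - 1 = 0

Discriminant: (9)² − 4·3·(-1) = 93.
Quadratic formula: v = (-9 ± √93) / 6.
So v = -3/2 + √(93)/6 ≈ 0.1073 or v = -√(93)/6 - 3/2 ≈ -3.1073.

v = -3.1073 or v = 0.1073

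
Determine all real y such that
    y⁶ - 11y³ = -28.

Let u = y³. The equation becomes u² - 11u + 28 = 0.
Factor: (u - 7)(u - 4) = 0, so u = 7 or u = 4.
y³ = 7 gives y = ∛(7) ≈ 1.9129.
y³ = 4 gives y = ∛(4) ≈ 1.5874.

y = 1.5874 or y = 1.9129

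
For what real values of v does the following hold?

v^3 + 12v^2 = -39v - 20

v = -6.3723 or v = -5 or v = -0.6277

Rearrange: v^3 + 12v^2 + 39v + 20 = 0.
Possible rational roots are divisors of 20. Testing v = -5 gives 0, so (v + 5) is a factor.
Divide: v^3 + 12v^2 + 39v + 20 = (v + 5)(v^2 + 7v + 4).
Apply the quadratic formula to v^2 + 7v + 4 = 0: v = (-7 +/- sqrt(33))/2, i.e. v ~= -0.6277 or v ~= -6.3723.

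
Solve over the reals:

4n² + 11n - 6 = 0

n = -3.2164 or n = 0.4664

Discriminant: (11)² − 4·4·(-6) = 217.
Quadratic formula: n = (-11 ± √217) / 8.
So n = -11/8 + √(217)/8 ≈ 0.4664 or n = -√(217)/8 - 11/8 ≈ -3.2164.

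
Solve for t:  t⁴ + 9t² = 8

Let u = t². The equation becomes u² + 9u - 8 = 0.
By the quadratic formula, u = -9/2 + √(113)/2 or u = -√(113)/2 - 9/2.
t² = -9/2 + √(113)/2 gives t = ±√(-9/2 + √(113)/2) ≈ ±0.9028.
t² = -√(113)/2 - 9/2 < 0 has no real solution.

t = -0.9028 or t = 0.9028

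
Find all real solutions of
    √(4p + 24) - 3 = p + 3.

Isolate the radical: √(4p + 24) = p + 6.
Square both sides: 4p + 24 = (p + 6)².
Expand and rearrange: p² + 8p + 12 = 0.
Solving gives p = -2 or p = -6.
Check each candidate in the original equation:
  p = -2: √(16) = 4, while p + 6 = 4 — valid.
  p = -6: √(0) = 0, while p + 6 = 0 — valid.

p = -6 or p = -2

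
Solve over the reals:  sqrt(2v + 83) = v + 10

v = -1

Square both sides: 2v + 83 = (v + 10)^2.
Expand and rearrange: v^2 + 18v + 17 = 0.
Solving gives v = -1 or v = -17.
Check each candidate in the original equation:
  v = -1: sqrt(81) = 9, while v + 10 = 9 — valid.
  v = -17: sqrt(49) = 7, while v + 10 = -7 — extraneous.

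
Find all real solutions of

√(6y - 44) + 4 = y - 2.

Isolate the radical: √(6y - 44) = y - 6.
Square both sides: 6y - 44 = (y - 6)².
Expand and rearrange: y² - 18y + 80 = 0.
Solving gives y = 10 or y = 8.
Check each candidate in the original equation:
  y = 10: √(16) = 4, while y - 6 = 4 — valid.
  y = 8: √(4) = 2, while y - 6 = 2 — valid.

y = 8 or y = 10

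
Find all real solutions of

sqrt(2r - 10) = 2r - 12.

Square both sides: 2r - 10 = (2r - 12)^2.
Expand and rearrange: 4r^2 - 50r + 154 = 0.
Solving gives r = 7 or r = 5.5.
Check each candidate in the original equation:
  r = 7: sqrt(4) = 2, while 2r - 12 = 2 — valid.
  r = 5.5: sqrt(1) = 1, while 2r - 12 = -1 — extraneous.

r = 7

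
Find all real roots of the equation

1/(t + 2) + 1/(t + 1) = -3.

Multiply both sides by (t + 2)(t + 1):
(t + 1) + (t + 2) = -3(t + 2)(t + 1).
Expand and collect terms: -3t² - 11t - 9 = 0.
By the quadratic formula, t = (11 ± √13) / -6, so t ≈ -2.4343 or t ≈ -1.2324.
Neither value makes a denominator zero (t ≠ -2, t ≠ -1), so both are valid.

t = -2.4343 or t = -1.2324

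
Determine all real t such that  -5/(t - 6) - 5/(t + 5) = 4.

Multiply both sides by (t - 6)(t + 5):
-5(t + 5) - 5(t - 6) = 4(t - 6)(t + 5).
Expand and collect terms: 4t² + 6t - 125 = 0.
By the quadratic formula, t = (-6 ± √2036) / 8, so t ≈ 4.8903 or t ≈ -6.3903.
Neither value makes a denominator zero (t ≠ 6, t ≠ -5), so both are valid.

t = -6.3903 or t = 4.8903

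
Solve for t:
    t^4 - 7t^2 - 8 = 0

t = -2.8284 or t = 2.8284

Let u = t^2. The equation becomes u^2 - 7u - 8 = 0.
Factor: (u - 8)(u + 1) = 0, so u = 8 or u = -1.
t^2 = 8 gives t = +/-2*sqrt(2) ~= +/-2.8284.
t^2 = -1 < 0 has no real solution.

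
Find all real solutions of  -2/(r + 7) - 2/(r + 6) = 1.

Multiply both sides by (r + 7)(r + 6):
-2(r + 6) - 2(r + 7) = (r + 7)(r + 6).
Expand and collect terms: r^2 + 17r + 68 = 0.
By the quadratic formula, r = (-17 +/- sqrt(17)) / 2, so r ~= -6.4384 or r ~= -10.5616.
Neither value makes a denominator zero (r != -7, r != -6), so both are valid.

r = -10.5616 or r = -6.4384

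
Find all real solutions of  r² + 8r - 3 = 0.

r = -8.3589 or r = 0.3589

Discriminant: (8)² − 4·1·(-3) = 76.
Quadratic formula: r = (-8 ± √76) / 2.
So r = -4 + √(19) ≈ 0.3589 or r = -√(19) - 4 ≈ -8.3589.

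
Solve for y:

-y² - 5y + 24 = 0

Factor: -1(y - 3)(y + 8) = 0.
So y = 3 or y = -8.

y = -8 or y = 3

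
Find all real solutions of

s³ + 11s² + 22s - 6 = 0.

s = -8.2426 or s = -3 or s = 0.2426

Possible rational roots are divisors of -6. Testing s = -3 gives 0, so (s + 3) is a factor.
Divide: s³ + 11s² + 22s - 6 = (s + 3)(s² + 8s - 2).
Apply the quadratic formula to s² + 8s - 2 = 0: s = (-8 ± √72)/2, i.e. s ≈ 0.2426 or s ≈ -8.2426.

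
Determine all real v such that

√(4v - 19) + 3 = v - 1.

Isolate the radical: √(4v - 19) = v - 4.
Square both sides: 4v - 19 = (v - 4)².
Expand and rearrange: v² - 12v + 35 = 0.
Solving gives v = 7 or v = 5.
Check each candidate in the original equation:
  v = 7: √(9) = 3, while v - 4 = 3 — valid.
  v = 5: √(1) = 1, while v - 4 = 1 — valid.

v = 5 or v = 7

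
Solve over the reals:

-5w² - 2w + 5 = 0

w = -1.2198 or w = 0.8198

Discriminant: (-2)² − 4·(-5)·5 = 104.
Quadratic formula: w = (2 ± √104) / (-10).
So w = -√(26)/5 - 1/5 ≈ -1.2198 or w = -1/5 + √(26)/5 ≈ 0.8198.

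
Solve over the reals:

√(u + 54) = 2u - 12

Square both sides: u + 54 = (2u - 12)².
Expand and rearrange: 4u² - 49u + 90 = 0.
Solving gives u = 10 or u = 2.25.
Check each candidate in the original equation:
  u = 10: √(64) = 8, while 2u - 12 = 8 — valid.
  u = 2.25: √(56.25) = 7.5, while 2u - 12 = -7.5 — extraneous.

u = 10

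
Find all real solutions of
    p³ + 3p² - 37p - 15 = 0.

p = -7.6056 or p = -0.3944 or p = 5

Possible rational roots are divisors of -15. Testing p = 5 gives 0, so (p - 5) is a factor.
Divide: p³ + 3p² - 37p - 15 = (p - 5)(p² + 8p + 3).
Apply the quadratic formula to p² + 8p + 3 = 0: p = (-8 ± √52)/2, i.e. p ≈ -0.3944 or p ≈ -7.6056.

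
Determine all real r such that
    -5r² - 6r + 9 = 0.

r = -2.0697 or r = 0.8697

Discriminant: (-6)² − 4·(-5)·9 = 216.
Quadratic formula: r = (6 ± √216) / (-10).
So r = -3·√(6)/5 - 3/5 ≈ -2.0697 or r = -3/5 + 3·√(6)/5 ≈ 0.8697.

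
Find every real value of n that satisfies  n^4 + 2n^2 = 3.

Let u = n^2. The equation becomes u^2 + 2u - 3 = 0.
Factor: (u + 3)(u - 1) = 0, so u = -3 or u = 1.
n^2 = -3 < 0 has no real solution.
n^2 = 1 gives n = +/-1.

n = -1 or n = 1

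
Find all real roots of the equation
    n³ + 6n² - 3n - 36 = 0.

Possible rational roots are divisors of -36. Testing n = -3 gives 0, so (n + 3) is a factor.
Divide: n³ + 6n² - 3n - 36 = (n + 3)(n² + 3n - 12).
Apply the quadratic formula to n² + 3n - 12 = 0: n = (-3 ± √57)/2, i.e. n ≈ 2.2749 or n ≈ -5.2749.

n = -5.2749 or n = -3 or n = 2.2749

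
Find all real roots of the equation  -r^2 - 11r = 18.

Bring every term to one side: -r^2 - 11r - 18 = 0.
Factor: -1(r + 2)(r + 9) = 0.
So r = -2 or r = -9.

r = -9 or r = -2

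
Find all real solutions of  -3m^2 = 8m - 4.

Rearrange to standard form: -3m^2 - 8m + 4 = 0.
Discriminant: (-8)^2 - 4*(-3)*4 = 112.
Quadratic formula: m = (8 +/- sqrt(112)) / (-6).
So m = -2*sqrt(7)/3 - 4/3 ~= -3.0972 or m = -4/3 + 2*sqrt(7)/3 ~= 0.4305.

m = -3.0972 or m = 0.4305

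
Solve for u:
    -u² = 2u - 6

Rearrange to standard form: -u² - 2u + 6 = 0.
Discriminant: (-2)² − 4·(-1)·6 = 28.
Quadratic formula: u = (2 ± √28) / (-2).
So u = -√(7) - 1 ≈ -3.6458 or u = -1 + √(7) ≈ 1.6458.

u = -3.6458 or u = 1.6458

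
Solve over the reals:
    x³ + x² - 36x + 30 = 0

Possible rational roots are divisors of 30. Testing x = 5 gives 0, so (x - 5) is a factor.
Divide: x³ + x² - 36x + 30 = (x - 5)(x² + 6x - 6).
Apply the quadratic formula to x² + 6x - 6 = 0: x = (-6 ± √60)/2, i.e. x ≈ 0.873 or x ≈ -6.873.

x = -6.873 or x = 0.873 or x = 5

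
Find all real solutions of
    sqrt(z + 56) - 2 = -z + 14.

Isolate the radical: sqrt(z + 56) = -z + 16.
Square both sides: z + 56 = (-z + 16)^2.
Expand and rearrange: z^2 - 33z + 200 = 0.
Solving gives z = 25 or z = 8.
Check each candidate in the original equation:
  z = 25: sqrt(81) = 9, while -z + 16 = -9 — extraneous.
  z = 8: sqrt(64) = 8, while -z + 16 = 8 — valid.

z = 8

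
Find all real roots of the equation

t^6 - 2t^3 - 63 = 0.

Let u = t^3. The equation becomes u^2 - 2u - 63 = 0.
Factor: (u + 7)(u - 9) = 0, so u = -7 or u = 9.
t^3 = -7 gives t = -(7)^(1/3) ~= -1.9129.
t^3 = 9 gives t = (9)^(1/3) ~= 2.0801.

t = -1.9129 or t = 2.0801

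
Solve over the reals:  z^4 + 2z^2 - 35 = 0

Let u = z^2. The equation becomes u^2 + 2u - 35 = 0.
Factor: (u - 5)(u + 7) = 0, so u = 5 or u = -7.
z^2 = 5 gives z = +/-sqrt(5) ~= +/-2.2361.
z^2 = -7 < 0 has no real solution.

z = -2.2361 or z = 2.2361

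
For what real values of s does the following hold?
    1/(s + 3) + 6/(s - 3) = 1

s = -2.5208 or s = 9.5208

Multiply both sides by (s + 3)(s - 3):
(s - 3) + 6(s + 3) = (s + 3)(s - 3).
Expand and collect terms: s^2 - 7s - 24 = 0.
By the quadratic formula, s = (7 +/- sqrt(145)) / 2, so s ~= 9.5208 or s ~= -2.5208.
Neither value makes a denominator zero (s != -3, s != 3), so both are valid.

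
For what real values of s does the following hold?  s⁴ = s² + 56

s = -2.8284 or s = 2.8284

Let u = s². The equation becomes u² - u - 56 = 0.
Factor: (u + 7)(u - 8) = 0, so u = -7 or u = 8.
s² = -7 < 0 has no real solution.
s² = 8 gives s = ±2·√(2) ≈ ±2.8284.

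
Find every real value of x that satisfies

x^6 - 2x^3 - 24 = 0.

x = -1.5874 or x = 1.8171

Let u = x^3. The equation becomes u^2 - 2u - 24 = 0.
Factor: (u - 6)(u + 4) = 0, so u = 6 or u = -4.
x^3 = 6 gives x = (6)^(1/3) ~= 1.8171.
x^3 = -4 gives x = -(4)^(1/3) ~= -1.5874.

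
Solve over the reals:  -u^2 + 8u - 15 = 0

u = 3 or u = 5

Factor: -1(u - 3)(u - 5) = 0.
So u = 3 or u = 5.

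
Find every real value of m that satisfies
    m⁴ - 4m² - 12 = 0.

m = -2.4495 or m = 2.4495

Let u = m². The equation becomes u² - 4u - 12 = 0.
Factor: (u - 6)(u + 2) = 0, so u = 6 or u = -2.
m² = 6 gives m = ±√(6) ≈ ±2.4495.
m² = -2 < 0 has no real solution.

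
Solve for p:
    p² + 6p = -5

p = -5 or p = -1

Bring every term to one side: p² + 6p + 5 = 0.
Factor: (p + 1)(p + 5) = 0.
So p = -1 or p = -5.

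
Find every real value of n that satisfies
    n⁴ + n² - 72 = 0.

Let u = n². The equation becomes u² + u - 72 = 0.
Factor: (u + 9)(u - 8) = 0, so u = -9 or u = 8.
n² = -9 < 0 has no real solution.
n² = 8 gives n = ±2·√(2) ≈ ±2.8284.

n = -2.8284 or n = 2.8284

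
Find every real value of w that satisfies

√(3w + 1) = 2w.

w = 1

Square both sides: 3w + 1 = (2w)².
Expand and rearrange: 4w² - 3w - 1 = 0.
Solving gives w = 1 or w = -0.25.
Check each candidate in the original equation:
  w = 1: √(4) = 2, while 2w = 2 — valid.
  w = -0.25: √(0.25) = 0.5, while 2w = -0.5 — extraneous.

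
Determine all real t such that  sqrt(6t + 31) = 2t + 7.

t = -1

Square both sides: 6t + 31 = (2t + 7)^2.
Expand and rearrange: 4t^2 + 22t + 18 = 0.
Solving gives t = -1 or t = -4.5.
Check each candidate in the original equation:
  t = -1: sqrt(25) = 5, while 2t + 7 = 5 — valid.
  t = -4.5: sqrt(4) = 2, while 2t + 7 = -2 — extraneous.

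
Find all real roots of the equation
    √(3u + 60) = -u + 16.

u = 7

Square both sides: 3u + 60 = (-u + 16)².
Expand and rearrange: u² - 35u + 196 = 0.
Solving gives u = 28 or u = 7.
Check each candidate in the original equation:
  u = 28: √(144) = 12, while -u + 16 = -12 — extraneous.
  u = 7: √(81) = 9, while -u + 16 = 9 — valid.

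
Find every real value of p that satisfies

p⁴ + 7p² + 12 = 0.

No real solutions.

Let u = p². The equation becomes u² + 7u + 12 = 0.
Factor: (u + 4)(u + 3) = 0, so u = -4 or u = -3.
p² = -4 < 0 has no real solution.
p² = -3 < 0 has no real solution.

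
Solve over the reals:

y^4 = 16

Let u = y^2. The equation becomes u^2 - 16 = 0.
Factor: (u - 4)(u + 4) = 0, so u = 4 or u = -4.
y^2 = 4 gives y = +/-2.
y^2 = -4 < 0 has no real solution.

y = -2 or y = 2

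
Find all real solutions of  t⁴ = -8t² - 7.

Let u = t². The equation becomes u² + 8u + 7 = 0.
Factor: (u + 7)(u + 1) = 0, so u = -7 or u = -1.
t² = -7 < 0 has no real solution.
t² = -1 < 0 has no real solution.

No real solutions.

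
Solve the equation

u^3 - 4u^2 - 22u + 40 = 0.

u = -4 or u = 1.5505 or u = 6.4495

Possible rational roots are divisors of 40. Testing u = -4 gives 0, so (u + 4) is a factor.
Divide: u^3 - 4u^2 - 22u + 40 = (u + 4)(u^2 - 8u + 10).
Apply the quadratic formula to u^2 - 8u + 10 = 0: u = (8 +/- sqrt(24))/2, i.e. u ~= 6.4495 or u ~= 1.5505.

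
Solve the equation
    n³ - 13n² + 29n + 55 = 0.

Possible rational roots are divisors of 55. Testing n = 5 gives 0, so (n - 5) is a factor.
Divide: n³ - 13n² + 29n + 55 = (n - 5)(n² - 8n - 11).
Apply the quadratic formula to n² - 8n - 11 = 0: n = (8 ± √108)/2, i.e. n ≈ 9.1962 or n ≈ -1.1962.

n = -1.1962 or n = 5 or n = 9.1962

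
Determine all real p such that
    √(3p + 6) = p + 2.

p = -2 or p = 1

Square both sides: 3p + 6 = (p + 2)².
Expand and rearrange: p² + p - 2 = 0.
Solving gives p = 1 or p = -2.
Check each candidate in the original equation:
  p = 1: √(9) = 3, while p + 2 = 3 — valid.
  p = -2: √(0) = 0, while p + 2 = 0 — valid.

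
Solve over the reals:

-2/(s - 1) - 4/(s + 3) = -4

Multiply both sides by (s - 1)(s + 3):
-2(s + 3) - 4(s - 1) = -4(s - 1)(s + 3).
Expand and collect terms: -4s^2 - 2s + 14 = 0.
By the quadratic formula, s = (2 +/- sqrt(228)) / -8, so s ~= -2.1375 or s ~= 1.6375.
Neither value makes a denominator zero (s != 1, s != -3), so both are valid.

s = -2.1375 or s = 1.6375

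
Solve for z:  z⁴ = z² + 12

Let u = z². The equation becomes u² - u - 12 = 0.
Factor: (u - 4)(u + 3) = 0, so u = 4 or u = -3.
z² = 4 gives z = ±2.
z² = -3 < 0 has no real solution.

z = -2 or z = 2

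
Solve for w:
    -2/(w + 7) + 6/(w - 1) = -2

Multiply both sides by (w + 7)(w - 1):
-2(w - 1) + 6(w + 7) = -2(w + 7)(w - 1).
Expand and collect terms: -2w^2 - 16w - 30 = 0.
Factor or apply the quadratic formula: w = -5 or w = -3.
Neither value makes a denominator zero (w != -7, w != 1), so both are valid.

w = -5 or w = -3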